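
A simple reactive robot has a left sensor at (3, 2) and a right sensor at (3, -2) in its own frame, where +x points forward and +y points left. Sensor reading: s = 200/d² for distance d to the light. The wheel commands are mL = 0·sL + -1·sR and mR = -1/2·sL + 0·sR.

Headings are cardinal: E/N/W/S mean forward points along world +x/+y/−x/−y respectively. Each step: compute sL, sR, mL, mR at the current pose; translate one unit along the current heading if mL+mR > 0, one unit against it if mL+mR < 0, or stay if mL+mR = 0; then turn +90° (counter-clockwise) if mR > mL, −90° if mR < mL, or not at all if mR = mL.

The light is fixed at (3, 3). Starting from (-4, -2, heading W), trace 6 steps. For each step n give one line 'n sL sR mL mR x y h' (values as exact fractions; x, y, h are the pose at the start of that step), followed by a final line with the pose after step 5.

n=0: pose=(-4,-2,W); sL=200/149, sR=200/109; mL=-200/109, mR=-100/149; mL+mR=-40700/16241 → advance -1; mR−mL=18900/16241 → turn +1·90°
n=1: pose=(-3,-2,S); sL=5/2, sR=25/16; mL=-25/16, mR=-5/4; mL+mR=-45/16 → advance -1; mR−mL=5/16 → turn +1·90°
n=2: pose=(-3,-1,E); sL=200/13, sR=40/9; mL=-40/9, mR=-100/13; mL+mR=-1420/117 → advance -1; mR−mL=-380/117 → turn -1·90°
n=3: pose=(-4,-1,S); sL=100/37, sR=20/13; mL=-20/13, mR=-50/37; mL+mR=-1390/481 → advance -1; mR−mL=90/481 → turn +1·90°
n=4: pose=(-4,0,E); sL=200/17, sR=200/41; mL=-200/41, mR=-100/17; mL+mR=-7500/697 → advance -1; mR−mL=-700/697 → turn -1·90°
n=5: pose=(-5,0,S); sL=25/9, sR=25/17; mL=-25/17, mR=-25/18; mL+mR=-875/306 → advance -1; mR−mL=25/306 → turn +1·90°

0 200/149 200/109 -200/109 -100/149 -4 -2 W
1 5/2 25/16 -25/16 -5/4 -3 -2 S
2 200/13 40/9 -40/9 -100/13 -3 -1 E
3 100/37 20/13 -20/13 -50/37 -4 -1 S
4 200/17 200/41 -200/41 -100/17 -4 0 E
5 25/9 25/17 -25/17 -25/18 -5 0 S
final -5 1 E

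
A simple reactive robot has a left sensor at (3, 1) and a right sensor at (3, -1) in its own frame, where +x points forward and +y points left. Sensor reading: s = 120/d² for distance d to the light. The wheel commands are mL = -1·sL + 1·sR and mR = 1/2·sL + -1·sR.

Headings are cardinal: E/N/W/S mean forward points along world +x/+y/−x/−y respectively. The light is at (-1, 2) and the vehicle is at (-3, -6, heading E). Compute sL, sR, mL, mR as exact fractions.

12/5 60/41 -192/205 -54/205

left sensor world pos  = (0, -5); dL² = 50
right sensor world pos = (0, -7); dR² = 82
sL = 120/50 = 12/5
sR = 120/82 = 60/41
mL = -1·sL + 1·sR = -192/205
mR = 1/2·sL + -1·sR = -54/205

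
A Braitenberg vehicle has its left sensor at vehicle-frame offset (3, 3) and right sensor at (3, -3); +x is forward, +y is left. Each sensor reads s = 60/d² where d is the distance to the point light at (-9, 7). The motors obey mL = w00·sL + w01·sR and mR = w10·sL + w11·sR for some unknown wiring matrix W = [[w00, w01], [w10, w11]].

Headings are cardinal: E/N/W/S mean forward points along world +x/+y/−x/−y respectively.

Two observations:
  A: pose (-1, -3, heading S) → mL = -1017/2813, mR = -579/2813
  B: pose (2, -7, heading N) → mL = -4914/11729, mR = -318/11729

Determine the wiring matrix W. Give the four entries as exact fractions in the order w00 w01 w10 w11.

obs A: pose=(-1,-3,S) → sL=6/29, sR=30/97, mL=-1017/2813, mR=-579/2813
obs B: pose=(2,-7,N) → sL=12/37, sR=60/317, mL=-4914/11729, mR=-318/11729
sensor matrix S = [[6/29, 30/97], [12/37, 60/317]]; det S = -2017440/32993677
solve [mL_A; mL_B] = S·[w00; w01] and [mR_A; mR_B] = S·[w10; w11]:
  w00 = -1, w01 = -1/2, w10 = 1/2, w11 = -1

-1 -1/2 1/2 -1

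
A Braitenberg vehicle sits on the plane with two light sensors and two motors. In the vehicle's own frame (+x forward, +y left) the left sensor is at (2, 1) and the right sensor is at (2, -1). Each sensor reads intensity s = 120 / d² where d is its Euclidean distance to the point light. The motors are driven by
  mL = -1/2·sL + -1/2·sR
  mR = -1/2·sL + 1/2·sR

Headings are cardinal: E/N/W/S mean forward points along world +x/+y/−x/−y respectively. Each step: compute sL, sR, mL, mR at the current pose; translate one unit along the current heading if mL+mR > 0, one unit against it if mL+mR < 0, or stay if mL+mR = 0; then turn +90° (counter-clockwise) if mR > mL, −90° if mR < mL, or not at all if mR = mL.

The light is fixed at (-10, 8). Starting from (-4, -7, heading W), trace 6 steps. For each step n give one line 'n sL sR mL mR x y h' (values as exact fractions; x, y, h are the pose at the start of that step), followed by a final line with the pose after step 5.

0 15/34 30/53 -1815/3604 225/3604 -4 -7 W
1 120/353 24/65 -8136/22945 336/22945 -3 -7 S
2 12/25 20/51 -556/1275 -56/1275 -3 -6 E
3 120/169 120/193 -21720/32617 -1440/32617 -4 -6 N
4 15/34 30/53 -1815/3604 225/3604 -4 -7 W
5 120/353 24/65 -8136/22945 336/22945 -3 -7 S
final -3 -6 E

n=0: pose=(-4,-7,W); sL=15/34, sR=30/53; mL=-1815/3604, mR=225/3604; mL+mR=-15/34 → advance -1; mR−mL=30/53 → turn +1·90°
n=1: pose=(-3,-7,S); sL=120/353, sR=24/65; mL=-8136/22945, mR=336/22945; mL+mR=-120/353 → advance -1; mR−mL=24/65 → turn +1·90°
n=2: pose=(-3,-6,E); sL=12/25, sR=20/51; mL=-556/1275, mR=-56/1275; mL+mR=-12/25 → advance -1; mR−mL=20/51 → turn +1·90°
n=3: pose=(-4,-6,N); sL=120/169, sR=120/193; mL=-21720/32617, mR=-1440/32617; mL+mR=-120/169 → advance -1; mR−mL=120/193 → turn +1·90°
n=4: pose=(-4,-7,W); sL=15/34, sR=30/53; mL=-1815/3604, mR=225/3604; mL+mR=-15/34 → advance -1; mR−mL=30/53 → turn +1·90°
n=5: pose=(-3,-7,S); sL=120/353, sR=24/65; mL=-8136/22945, mR=336/22945; mL+mR=-120/353 → advance -1; mR−mL=24/65 → turn +1·90°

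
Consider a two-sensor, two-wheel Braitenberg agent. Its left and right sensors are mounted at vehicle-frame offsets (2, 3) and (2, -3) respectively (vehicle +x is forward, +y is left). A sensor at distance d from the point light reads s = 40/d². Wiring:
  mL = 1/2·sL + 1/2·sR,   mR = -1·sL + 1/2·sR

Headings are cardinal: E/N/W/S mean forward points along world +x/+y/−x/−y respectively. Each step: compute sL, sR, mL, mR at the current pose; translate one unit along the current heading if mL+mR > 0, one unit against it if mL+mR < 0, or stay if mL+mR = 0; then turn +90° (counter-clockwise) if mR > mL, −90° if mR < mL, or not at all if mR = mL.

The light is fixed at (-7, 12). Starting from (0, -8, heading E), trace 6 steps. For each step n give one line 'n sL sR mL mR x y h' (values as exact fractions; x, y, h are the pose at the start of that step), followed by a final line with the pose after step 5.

n=0: pose=(0,-8,E); sL=4/37, sR=4/61; mL=196/2257, mR=-170/2257; mL+mR=26/2257 → advance +1; mR−mL=-6/37 → turn -1·90°
n=1: pose=(1,-8,S); sL=8/121, sR=40/509; mL=4456/61589, mR=-1652/61589; mL+mR=2804/61589 → advance +1; mR−mL=-12/121 → turn -1·90°
n=2: pose=(1,-9,W); sL=10/153, sR=1/9; mL=3/34, mR=-1/102; mL+mR=4/51 → advance +1; mR−mL=-5/51 → turn -1·90°
n=3: pose=(0,-9,N); sL=40/377, sR=40/461; mL=16760/173797, mR=-10900/173797; mL+mR=5860/173797 → advance +1; mR−mL=-60/377 → turn -1·90°
n=4: pose=(0,-8,E); sL=4/37, sR=4/61; mL=196/2257, mR=-170/2257; mL+mR=26/2257 → advance +1; mR−mL=-6/37 → turn -1·90°
n=5: pose=(1,-8,S); sL=8/121, sR=40/509; mL=4456/61589, mR=-1652/61589; mL+mR=2804/61589 → advance +1; mR−mL=-12/121 → turn -1·90°

0 4/37 4/61 196/2257 -170/2257 0 -8 E
1 8/121 40/509 4456/61589 -1652/61589 1 -8 S
2 10/153 1/9 3/34 -1/102 1 -9 W
3 40/377 40/461 16760/173797 -10900/173797 0 -9 N
4 4/37 4/61 196/2257 -170/2257 0 -8 E
5 8/121 40/509 4456/61589 -1652/61589 1 -8 S
final 1 -9 W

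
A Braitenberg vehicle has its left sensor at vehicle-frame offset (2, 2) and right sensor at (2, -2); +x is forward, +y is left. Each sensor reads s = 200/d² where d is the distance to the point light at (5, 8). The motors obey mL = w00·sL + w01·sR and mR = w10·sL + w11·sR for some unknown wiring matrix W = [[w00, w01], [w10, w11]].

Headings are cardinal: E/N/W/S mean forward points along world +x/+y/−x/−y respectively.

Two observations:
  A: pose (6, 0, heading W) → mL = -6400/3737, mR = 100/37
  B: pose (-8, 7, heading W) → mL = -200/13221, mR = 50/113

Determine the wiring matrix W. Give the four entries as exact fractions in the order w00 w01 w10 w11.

1/2 -1/2 0 1/2

obs A: pose=(6,0,W) → sL=200/101, sR=200/37, mL=-6400/3737, mR=100/37
obs B: pose=(-8,7,W) → sL=100/117, sR=100/113, mL=-200/13221, mR=50/113
sensor matrix S = [[200/101, 200/37], [100/117, 100/113]]; det S = -141680000/49406877
solve [mL_A; mL_B] = S·[w00; w01] and [mR_A; mR_B] = S·[w10; w11]:
  w00 = 1/2, w01 = -1/2, w10 = 0, w11 = 1/2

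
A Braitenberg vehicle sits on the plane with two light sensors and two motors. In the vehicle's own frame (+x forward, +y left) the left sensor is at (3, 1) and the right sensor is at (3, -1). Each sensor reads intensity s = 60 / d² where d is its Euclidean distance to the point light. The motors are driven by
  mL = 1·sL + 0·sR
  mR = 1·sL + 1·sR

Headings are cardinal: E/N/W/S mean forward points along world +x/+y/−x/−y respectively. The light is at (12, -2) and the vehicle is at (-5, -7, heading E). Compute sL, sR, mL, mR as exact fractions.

15/53 15/58 15/53 1665/3074

left sensor world pos  = (-2, -6); dL² = 212
right sensor world pos = (-2, -8); dR² = 232
sL = 60/212 = 15/53
sR = 60/232 = 15/58
mL = 1·sL + 0·sR = 15/53
mR = 1·sL + 1·sR = 1665/3074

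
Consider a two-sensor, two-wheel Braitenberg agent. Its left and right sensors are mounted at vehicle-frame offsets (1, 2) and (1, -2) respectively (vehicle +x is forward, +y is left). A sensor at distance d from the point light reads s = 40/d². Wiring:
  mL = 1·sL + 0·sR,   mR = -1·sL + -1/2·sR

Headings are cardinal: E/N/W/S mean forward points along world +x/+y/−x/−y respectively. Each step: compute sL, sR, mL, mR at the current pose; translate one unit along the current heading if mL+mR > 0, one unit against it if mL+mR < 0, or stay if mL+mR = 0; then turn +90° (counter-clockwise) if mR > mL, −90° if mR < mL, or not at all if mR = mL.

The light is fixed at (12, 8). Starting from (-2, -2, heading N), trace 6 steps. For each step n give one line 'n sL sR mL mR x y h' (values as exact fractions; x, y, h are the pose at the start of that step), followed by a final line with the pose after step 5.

n=0: pose=(-2,-2,N); sL=40/337, sR=8/45; mL=40/337, mR=-3148/15165; mL+mR=-4/45 → advance -1; mR−mL=-4948/15165 → turn -1·90°
n=1: pose=(-2,-3,E); sL=4/25, sR=20/169; mL=4/25, mR=-926/4225; mL+mR=-10/169 → advance -1; mR−mL=-1602/4225 → turn -1·90°
n=2: pose=(-3,-3,S); sL=40/313, sR=40/433; mL=40/313, mR=-23580/135529; mL+mR=-20/433 → advance -1; mR−mL=-40900/135529 → turn -1·90°
n=3: pose=(-3,-2,W); sL=1/10, sR=1/8; mL=1/10, mR=-13/80; mL+mR=-1/16 → advance -1; mR−mL=-21/80 → turn -1·90°
n=4: pose=(-2,-2,N); sL=40/337, sR=8/45; mL=40/337, mR=-3148/15165; mL+mR=-4/45 → advance -1; mR−mL=-4948/15165 → turn -1·90°
n=5: pose=(-2,-3,E); sL=4/25, sR=20/169; mL=4/25, mR=-926/4225; mL+mR=-10/169 → advance -1; mR−mL=-1602/4225 → turn -1·90°

0 40/337 8/45 40/337 -3148/15165 -2 -2 N
1 4/25 20/169 4/25 -926/4225 -2 -3 E
2 40/313 40/433 40/313 -23580/135529 -3 -3 S
3 1/10 1/8 1/10 -13/80 -3 -2 W
4 40/337 8/45 40/337 -3148/15165 -2 -2 N
5 4/25 20/169 4/25 -926/4225 -2 -3 E
final -3 -3 S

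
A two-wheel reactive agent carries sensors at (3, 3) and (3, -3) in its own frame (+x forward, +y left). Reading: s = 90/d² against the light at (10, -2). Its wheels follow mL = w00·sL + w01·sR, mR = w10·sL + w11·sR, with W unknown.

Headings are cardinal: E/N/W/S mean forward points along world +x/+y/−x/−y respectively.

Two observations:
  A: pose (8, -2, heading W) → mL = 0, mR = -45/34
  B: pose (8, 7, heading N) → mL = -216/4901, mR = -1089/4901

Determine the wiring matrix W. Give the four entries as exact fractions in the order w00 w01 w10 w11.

obs A: pose=(8,-2,W) → sL=45/17, sR=45/17, mL=0, mR=-45/34
obs B: pose=(8,7,N) → sL=90/169, sR=18/29, mL=-216/4901, mR=-1089/4901
sensor matrix S = [[45/17, 45/17], [90/169, 18/29]]; det S = 19440/83317
solve [mL_A; mL_B] = S·[w00; w01] and [mR_A; mR_B] = S·[w10; w11]:
  w00 = 1/2, w01 = -1/2, w10 = -1, w11 = 1/2

1/2 -1/2 -1 1/2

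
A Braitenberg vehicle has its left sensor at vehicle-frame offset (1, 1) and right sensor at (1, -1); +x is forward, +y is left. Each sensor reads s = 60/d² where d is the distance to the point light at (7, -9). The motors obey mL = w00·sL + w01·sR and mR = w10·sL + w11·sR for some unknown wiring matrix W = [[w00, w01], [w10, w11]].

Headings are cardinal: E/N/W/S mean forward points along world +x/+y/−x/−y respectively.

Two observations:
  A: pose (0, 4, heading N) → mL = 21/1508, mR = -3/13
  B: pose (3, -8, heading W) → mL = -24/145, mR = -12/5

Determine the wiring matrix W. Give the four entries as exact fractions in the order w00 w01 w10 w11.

-1/2 1/2 -1 0

obs A: pose=(0,4,N) → sL=3/13, sR=15/58, mL=21/1508, mR=-3/13
obs B: pose=(3,-8,W) → sL=12/5, sR=60/29, mL=-24/145, mR=-12/5
sensor matrix S = [[3/13, 15/58], [12/5, 60/29]]; det S = -54/377
solve [mL_A; mL_B] = S·[w00; w01] and [mR_A; mR_B] = S·[w10; w11]:
  w00 = -1/2, w01 = 1/2, w10 = -1, w11 = 0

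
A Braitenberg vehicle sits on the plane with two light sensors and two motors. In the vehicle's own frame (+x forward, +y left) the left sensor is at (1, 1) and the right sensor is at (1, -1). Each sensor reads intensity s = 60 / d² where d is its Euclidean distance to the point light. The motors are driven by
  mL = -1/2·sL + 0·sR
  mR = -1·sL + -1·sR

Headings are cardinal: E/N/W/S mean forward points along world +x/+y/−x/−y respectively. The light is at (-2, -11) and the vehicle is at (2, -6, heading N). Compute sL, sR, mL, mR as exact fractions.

4/3 60/61 -2/3 -424/183

left sensor world pos  = (1, -5); dL² = 45
right sensor world pos = (3, -5); dR² = 61
sL = 60/45 = 4/3
sR = 60/61 = 60/61
mL = -1/2·sL + 0·sR = -2/3
mR = -1·sL + -1·sR = -424/183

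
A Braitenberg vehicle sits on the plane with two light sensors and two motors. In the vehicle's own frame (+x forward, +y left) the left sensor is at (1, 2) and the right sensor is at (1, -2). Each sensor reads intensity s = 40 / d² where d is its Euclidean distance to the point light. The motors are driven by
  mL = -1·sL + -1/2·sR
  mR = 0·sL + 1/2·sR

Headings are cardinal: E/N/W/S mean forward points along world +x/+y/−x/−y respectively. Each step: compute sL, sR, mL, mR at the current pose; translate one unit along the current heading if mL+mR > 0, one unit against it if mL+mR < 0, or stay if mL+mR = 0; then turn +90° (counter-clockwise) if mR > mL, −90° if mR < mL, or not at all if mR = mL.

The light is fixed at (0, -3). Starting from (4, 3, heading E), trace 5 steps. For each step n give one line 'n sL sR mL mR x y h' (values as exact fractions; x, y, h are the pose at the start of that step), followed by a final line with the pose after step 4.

0 40/89 40/41 -3420/3649 20/41 4 3 E
1 4/5 20/37 -198/185 10/37 3 3 N
2 40/13 40/53 -2380/689 20/53 3 2 W
3 10/13 2 -23/13 1 4 2 S
4 40/89 40/41 -3420/3649 20/41 4 3 E
final 3 3 N

n=0: pose=(4,3,E); sL=40/89, sR=40/41; mL=-3420/3649, mR=20/41; mL+mR=-40/89 → advance -1; mR−mL=5200/3649 → turn +1·90°
n=1: pose=(3,3,N); sL=4/5, sR=20/37; mL=-198/185, mR=10/37; mL+mR=-4/5 → advance -1; mR−mL=248/185 → turn +1·90°
n=2: pose=(3,2,W); sL=40/13, sR=40/53; mL=-2380/689, mR=20/53; mL+mR=-40/13 → advance -1; mR−mL=2640/689 → turn +1·90°
n=3: pose=(4,2,S); sL=10/13, sR=2; mL=-23/13, mR=1; mL+mR=-10/13 → advance -1; mR−mL=36/13 → turn +1·90°
n=4: pose=(4,3,E); sL=40/89, sR=40/41; mL=-3420/3649, mR=20/41; mL+mR=-40/89 → advance -1; mR−mL=5200/3649 → turn +1·90°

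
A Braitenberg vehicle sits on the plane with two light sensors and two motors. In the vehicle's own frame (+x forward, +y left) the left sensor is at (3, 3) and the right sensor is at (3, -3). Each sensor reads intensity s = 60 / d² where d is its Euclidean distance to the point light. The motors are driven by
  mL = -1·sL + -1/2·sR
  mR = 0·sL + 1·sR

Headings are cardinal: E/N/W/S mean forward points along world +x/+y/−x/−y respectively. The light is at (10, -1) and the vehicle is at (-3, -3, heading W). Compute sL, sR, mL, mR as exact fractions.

left sensor world pos  = (-6, -6); dL² = 281
right sensor world pos = (-6, 0); dR² = 257
sL = 60/281 = 60/281
sR = 60/257 = 60/257
mL = -1·sL + -1/2·sR = -23850/72217
mR = 0·sL + 1·sR = 60/257

60/281 60/257 -23850/72217 60/257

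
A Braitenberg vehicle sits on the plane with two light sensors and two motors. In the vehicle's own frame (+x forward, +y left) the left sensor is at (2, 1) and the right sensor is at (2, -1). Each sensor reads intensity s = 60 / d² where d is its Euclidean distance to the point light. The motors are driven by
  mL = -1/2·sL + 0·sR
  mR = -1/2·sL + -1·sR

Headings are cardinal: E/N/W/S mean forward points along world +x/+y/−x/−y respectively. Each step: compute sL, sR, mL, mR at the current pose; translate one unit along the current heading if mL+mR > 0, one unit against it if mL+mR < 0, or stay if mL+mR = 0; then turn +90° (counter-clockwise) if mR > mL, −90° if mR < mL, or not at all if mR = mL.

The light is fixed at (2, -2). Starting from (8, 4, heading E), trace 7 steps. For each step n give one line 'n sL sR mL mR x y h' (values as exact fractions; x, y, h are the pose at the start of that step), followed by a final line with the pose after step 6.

n=0: pose=(8,4,E); sL=60/113, sR=60/89; mL=-30/113, mR=-9450/10057; mL+mR=-12120/10057 → advance -1; mR−mL=-60/89 → turn -1·90°
n=1: pose=(7,4,S); sL=15/13, sR=15/8; mL=-15/26, mR=-255/104; mL+mR=-315/104 → advance -1; mR−mL=-15/8 → turn -1·90°
n=2: pose=(7,5,W); sL=4/3, sR=60/73; mL=-2/3, mR=-326/219; mL+mR=-472/219 → advance -1; mR−mL=-60/73 → turn -1·90°
n=3: pose=(8,5,N); sL=30/53, sR=6/13; mL=-15/53, mR=-513/689; mL+mR=-708/689 → advance -1; mR−mL=-6/13 → turn -1·90°
n=4: pose=(8,4,E); sL=60/113, sR=60/89; mL=-30/113, mR=-9450/10057; mL+mR=-12120/10057 → advance -1; mR−mL=-60/89 → turn -1·90°
n=5: pose=(7,4,S); sL=15/13, sR=15/8; mL=-15/26, mR=-255/104; mL+mR=-315/104 → advance -1; mR−mL=-15/8 → turn -1·90°
n=6: pose=(7,5,W); sL=4/3, sR=60/73; mL=-2/3, mR=-326/219; mL+mR=-472/219 → advance -1; mR−mL=-60/73 → turn -1·90°

0 60/113 60/89 -30/113 -9450/10057 8 4 E
1 15/13 15/8 -15/26 -255/104 7 4 S
2 4/3 60/73 -2/3 -326/219 7 5 W
3 30/53 6/13 -15/53 -513/689 8 5 N
4 60/113 60/89 -30/113 -9450/10057 8 4 E
5 15/13 15/8 -15/26 -255/104 7 4 S
6 4/3 60/73 -2/3 -326/219 7 5 W
final 8 5 N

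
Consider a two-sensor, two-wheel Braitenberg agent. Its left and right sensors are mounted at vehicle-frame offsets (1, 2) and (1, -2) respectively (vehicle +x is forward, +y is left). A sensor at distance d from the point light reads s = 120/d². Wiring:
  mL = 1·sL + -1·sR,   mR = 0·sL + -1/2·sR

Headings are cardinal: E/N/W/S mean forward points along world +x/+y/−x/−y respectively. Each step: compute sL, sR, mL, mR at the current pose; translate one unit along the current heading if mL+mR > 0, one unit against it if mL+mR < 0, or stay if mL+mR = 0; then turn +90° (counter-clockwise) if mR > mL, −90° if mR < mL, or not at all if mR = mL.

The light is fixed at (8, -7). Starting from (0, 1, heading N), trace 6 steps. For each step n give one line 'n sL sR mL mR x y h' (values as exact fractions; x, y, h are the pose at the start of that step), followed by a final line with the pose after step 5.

n=0: pose=(0,1,N); sL=120/181, sR=40/39; mL=-2560/7059, mR=-20/39; mL+mR=-2060/2353 → advance -1; mR−mL=-1060/7059 → turn -1·90°
n=1: pose=(0,0,E); sL=12/13, sR=60/37; mL=-336/481, mR=-30/37; mL+mR=-726/481 → advance -1; mR−mL=-54/481 → turn -1·90°
n=2: pose=(-1,0,S); sL=24/17, sR=120/157; mL=1728/2669, mR=-60/157; mL+mR=708/2669 → advance +1; mR−mL=-2748/2669 → turn -1·90°
n=3: pose=(-1,-1,W); sL=30/29, sR=30/41; mL=360/1189, mR=-15/41; mL+mR=-75/1189 → advance -1; mR−mL=-795/1189 → turn -1·90°
n=4: pose=(0,-1,N); sL=120/149, sR=24/17; mL=-1536/2533, mR=-12/17; mL+mR=-3324/2533 → advance -1; mR−mL=-252/2533 → turn -1·90°
n=5: pose=(0,-2,E); sL=60/49, sR=60/29; mL=-1200/1421, mR=-30/29; mL+mR=-2670/1421 → advance -1; mR−mL=-270/1421 → turn -1·90°

0 120/181 40/39 -2560/7059 -20/39 0 1 N
1 12/13 60/37 -336/481 -30/37 0 0 E
2 24/17 120/157 1728/2669 -60/157 -1 0 S
3 30/29 30/41 360/1189 -15/41 -1 -1 W
4 120/149 24/17 -1536/2533 -12/17 0 -1 N
5 60/49 60/29 -1200/1421 -30/29 0 -2 E
final -1 -2 S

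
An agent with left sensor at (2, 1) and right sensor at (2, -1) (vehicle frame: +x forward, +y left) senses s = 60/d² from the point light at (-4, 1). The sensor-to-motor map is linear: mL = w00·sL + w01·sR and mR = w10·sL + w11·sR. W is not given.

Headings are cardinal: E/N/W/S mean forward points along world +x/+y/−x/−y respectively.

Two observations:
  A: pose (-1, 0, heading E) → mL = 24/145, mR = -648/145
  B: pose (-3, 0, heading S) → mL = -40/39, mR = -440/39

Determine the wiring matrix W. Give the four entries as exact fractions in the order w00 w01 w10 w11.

1/2 -1/2 -1 -1

obs A: pose=(-1,0,E) → sL=12/5, sR=60/29, mL=24/145, mR=-648/145
obs B: pose=(-3,0,S) → sL=60/13, sR=20/3, mL=-40/39, mR=-440/39
sensor matrix S = [[12/5, 60/29], [60/13, 20/3]]; det S = 2432/377
solve [mL_A; mL_B] = S·[w00; w01] and [mR_A; mR_B] = S·[w10; w11]:
  w00 = 1/2, w01 = -1/2, w10 = -1, w11 = -1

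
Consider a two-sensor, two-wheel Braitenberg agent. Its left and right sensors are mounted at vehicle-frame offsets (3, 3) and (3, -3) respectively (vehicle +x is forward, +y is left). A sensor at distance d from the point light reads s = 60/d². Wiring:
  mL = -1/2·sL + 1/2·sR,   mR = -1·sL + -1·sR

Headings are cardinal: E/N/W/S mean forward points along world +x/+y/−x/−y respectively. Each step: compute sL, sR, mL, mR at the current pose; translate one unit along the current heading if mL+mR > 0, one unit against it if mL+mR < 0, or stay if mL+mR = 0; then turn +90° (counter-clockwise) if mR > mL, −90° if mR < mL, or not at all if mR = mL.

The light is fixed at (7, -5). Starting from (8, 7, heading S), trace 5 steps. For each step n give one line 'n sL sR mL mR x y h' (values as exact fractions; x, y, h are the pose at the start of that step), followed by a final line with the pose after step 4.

0 60/97 12/17 72/1649 -2184/1649 8 7 S
1 15/26 3/13 -9/52 -21/26 8 8 W
2 60/257 60/281 -720/72217 -32280/72217 9 8 N
3 6/25 30/53 216/1325 -1068/1325 9 7 E
4 60/97 12/17 72/1649 -2184/1649 8 7 S
final 8 8 W

n=0: pose=(8,7,S); sL=60/97, sR=12/17; mL=72/1649, mR=-2184/1649; mL+mR=-2112/1649 → advance -1; mR−mL=-2256/1649 → turn -1·90°
n=1: pose=(8,8,W); sL=15/26, sR=3/13; mL=-9/52, mR=-21/26; mL+mR=-51/52 → advance -1; mR−mL=-33/52 → turn -1·90°
n=2: pose=(9,8,N); sL=60/257, sR=60/281; mL=-720/72217, mR=-32280/72217; mL+mR=-33000/72217 → advance -1; mR−mL=-31560/72217 → turn -1·90°
n=3: pose=(9,7,E); sL=6/25, sR=30/53; mL=216/1325, mR=-1068/1325; mL+mR=-852/1325 → advance -1; mR−mL=-1284/1325 → turn -1·90°
n=4: pose=(8,7,S); sL=60/97, sR=12/17; mL=72/1649, mR=-2184/1649; mL+mR=-2112/1649 → advance -1; mR−mL=-2256/1649 → turn -1·90°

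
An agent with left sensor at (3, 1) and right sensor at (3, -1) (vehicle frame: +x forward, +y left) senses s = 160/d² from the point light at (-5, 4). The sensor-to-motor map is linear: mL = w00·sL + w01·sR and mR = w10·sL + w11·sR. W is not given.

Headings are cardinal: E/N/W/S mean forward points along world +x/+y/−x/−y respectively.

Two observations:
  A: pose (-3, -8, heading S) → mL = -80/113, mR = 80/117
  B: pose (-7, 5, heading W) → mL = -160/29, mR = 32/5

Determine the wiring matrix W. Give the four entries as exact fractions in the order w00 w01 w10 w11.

0 -1 1 0

obs A: pose=(-3,-8,S) → sL=80/117, sR=80/113, mL=-80/113, mR=80/117
obs B: pose=(-7,5,W) → sL=32/5, sR=160/29, mL=-160/29, mR=32/5
sensor matrix S = [[80/117, 80/113], [32/5, 160/29]]; det S = -290816/383409
solve [mL_A; mL_B] = S·[w00; w01] and [mR_A; mR_B] = S·[w10; w11]:
  w00 = 0, w01 = -1, w10 = 1, w11 = 0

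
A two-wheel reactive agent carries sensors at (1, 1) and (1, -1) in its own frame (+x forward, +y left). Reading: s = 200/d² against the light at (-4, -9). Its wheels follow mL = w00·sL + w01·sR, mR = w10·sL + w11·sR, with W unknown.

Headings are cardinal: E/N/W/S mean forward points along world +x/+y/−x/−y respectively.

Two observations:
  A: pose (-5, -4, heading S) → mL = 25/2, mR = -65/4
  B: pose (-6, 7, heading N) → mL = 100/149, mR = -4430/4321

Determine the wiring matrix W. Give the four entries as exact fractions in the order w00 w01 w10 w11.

obs A: pose=(-5,-4,S) → sL=25/2, sR=10, mL=25/2, mR=-65/4
obs B: pose=(-6,7,N) → sL=100/149, sR=20/29, mL=100/149, mR=-4430/4321
sensor matrix S = [[25/2, 10], [100/149, 20/29]]; det S = 8250/4321
solve [mL_A; mL_B] = S·[w00; w01] and [mR_A; mR_B] = S·[w10; w11]:
  w00 = 1, w01 = 0, w10 = -1/2, w11 = -1

1 0 -1/2 -1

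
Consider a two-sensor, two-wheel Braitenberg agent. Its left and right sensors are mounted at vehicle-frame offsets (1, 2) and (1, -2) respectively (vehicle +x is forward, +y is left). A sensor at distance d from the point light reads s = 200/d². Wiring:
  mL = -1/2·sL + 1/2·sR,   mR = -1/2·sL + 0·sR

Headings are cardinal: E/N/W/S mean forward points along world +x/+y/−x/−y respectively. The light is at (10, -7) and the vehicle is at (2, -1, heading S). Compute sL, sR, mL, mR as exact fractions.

200/61 8/5 -256/305 -100/61

left sensor world pos  = (4, -2); dL² = 61
right sensor world pos = (0, -2); dR² = 125
sL = 200/61 = 200/61
sR = 200/125 = 8/5
mL = -1/2·sL + 1/2·sR = -256/305
mR = -1/2·sL + 0·sR = -100/61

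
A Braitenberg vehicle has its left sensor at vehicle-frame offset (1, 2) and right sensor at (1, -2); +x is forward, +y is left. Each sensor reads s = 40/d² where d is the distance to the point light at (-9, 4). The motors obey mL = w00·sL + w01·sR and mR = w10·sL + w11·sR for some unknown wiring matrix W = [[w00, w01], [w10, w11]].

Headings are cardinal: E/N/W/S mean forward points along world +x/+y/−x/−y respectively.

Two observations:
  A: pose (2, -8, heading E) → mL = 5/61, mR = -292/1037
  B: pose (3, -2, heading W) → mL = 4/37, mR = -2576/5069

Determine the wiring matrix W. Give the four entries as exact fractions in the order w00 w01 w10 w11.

1/2 0 -1 -1

obs A: pose=(2,-8,E) → sL=10/61, sR=2/17, mL=5/61, mR=-292/1037
obs B: pose=(3,-2,W) → sL=8/37, sR=40/137, mL=4/37, mR=-2576/5069
sensor matrix S = [[10/61, 2/17], [8/37, 40/137]]; det S = 117888/5256553
solve [mL_A; mL_B] = S·[w00; w01] and [mR_A; mR_B] = S·[w10; w11]:
  w00 = 1/2, w01 = 0, w10 = -1, w11 = -1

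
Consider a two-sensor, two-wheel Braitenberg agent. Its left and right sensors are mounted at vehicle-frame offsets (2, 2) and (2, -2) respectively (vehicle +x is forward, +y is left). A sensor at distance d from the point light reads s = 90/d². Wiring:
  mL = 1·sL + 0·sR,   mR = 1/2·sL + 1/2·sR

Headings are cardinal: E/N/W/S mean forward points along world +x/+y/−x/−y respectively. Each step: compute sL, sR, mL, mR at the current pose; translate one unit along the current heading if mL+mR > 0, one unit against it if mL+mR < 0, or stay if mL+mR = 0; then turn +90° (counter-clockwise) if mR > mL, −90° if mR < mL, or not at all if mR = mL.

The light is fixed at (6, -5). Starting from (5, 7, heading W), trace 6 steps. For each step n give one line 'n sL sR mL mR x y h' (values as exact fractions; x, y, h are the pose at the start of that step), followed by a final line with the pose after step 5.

n=0: pose=(5,7,W); sL=90/109, sR=18/41; mL=90/109, mR=2826/4469; mL+mR=6516/4469 → advance +1; mR−mL=-864/4469 → turn -1·90°
n=1: pose=(4,7,N); sL=45/106, sR=45/98; mL=45/106, mR=2295/5194; mL+mR=2250/2597 → advance +1; mR−mL=45/2597 → turn +1·90°
n=2: pose=(4,8,W); sL=90/137, sR=90/241; mL=90/137, mR=17010/33017; mL+mR=38700/33017 → advance +1; mR−mL=-4680/33017 → turn -1·90°
n=3: pose=(3,8,N); sL=9/25, sR=45/113; mL=9/25, mR=1071/2825; mL+mR=2088/2825 → advance +1; mR−mL=54/2825 → turn +1·90°
n=4: pose=(3,9,W); sL=90/169, sR=90/281; mL=90/169, mR=20250/47489; mL+mR=45540/47489 → advance +1; mR−mL=-5040/47489 → turn -1·90°
n=5: pose=(2,9,N); sL=45/146, sR=9/26; mL=45/146, mR=621/1898; mL+mR=603/949 → advance +1; mR−mL=18/949 → turn +1·90°

0 90/109 18/41 90/109 2826/4469 5 7 W
1 45/106 45/98 45/106 2295/5194 4 7 N
2 90/137 90/241 90/137 17010/33017 4 8 W
3 9/25 45/113 9/25 1071/2825 3 8 N
4 90/169 90/281 90/169 20250/47489 3 9 W
5 45/146 9/26 45/146 621/1898 2 9 N
final 2 10 W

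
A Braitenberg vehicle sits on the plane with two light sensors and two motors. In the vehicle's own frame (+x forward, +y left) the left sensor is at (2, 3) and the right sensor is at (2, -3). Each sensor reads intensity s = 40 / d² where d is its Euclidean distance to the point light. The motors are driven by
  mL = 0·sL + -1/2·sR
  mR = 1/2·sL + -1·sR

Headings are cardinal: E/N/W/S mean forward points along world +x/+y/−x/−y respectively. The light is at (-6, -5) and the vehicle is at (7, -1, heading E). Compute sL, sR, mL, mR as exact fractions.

left sensor world pos  = (9, 2); dL² = 274
right sensor world pos = (9, -4); dR² = 226
sL = 40/274 = 20/137
sR = 40/226 = 20/113
mL = 0·sL + -1/2·sR = -10/113
mR = 1/2·sL + -1·sR = -1610/15481

20/137 20/113 -10/113 -1610/15481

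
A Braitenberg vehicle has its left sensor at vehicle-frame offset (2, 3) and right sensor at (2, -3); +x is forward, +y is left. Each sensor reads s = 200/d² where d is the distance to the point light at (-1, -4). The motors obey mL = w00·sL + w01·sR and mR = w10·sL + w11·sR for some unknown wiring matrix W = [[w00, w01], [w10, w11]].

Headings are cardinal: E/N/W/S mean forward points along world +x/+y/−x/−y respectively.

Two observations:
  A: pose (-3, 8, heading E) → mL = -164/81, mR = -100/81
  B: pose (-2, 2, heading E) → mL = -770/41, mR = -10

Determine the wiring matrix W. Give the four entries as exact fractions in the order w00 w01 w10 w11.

1/2 -1 0 -1/2

obs A: pose=(-3,8,E) → sL=8/9, sR=200/81, mL=-164/81, mR=-100/81
obs B: pose=(-2,2,E) → sL=100/41, sR=20, mL=-770/41, mR=-10
sensor matrix S = [[8/9, 200/81], [100/41, 20]]; det S = 39040/3321
solve [mL_A; mL_B] = S·[w00; w01] and [mR_A; mR_B] = S·[w10; w11]:
  w00 = 1/2, w01 = -1, w10 = 0, w11 = -1/2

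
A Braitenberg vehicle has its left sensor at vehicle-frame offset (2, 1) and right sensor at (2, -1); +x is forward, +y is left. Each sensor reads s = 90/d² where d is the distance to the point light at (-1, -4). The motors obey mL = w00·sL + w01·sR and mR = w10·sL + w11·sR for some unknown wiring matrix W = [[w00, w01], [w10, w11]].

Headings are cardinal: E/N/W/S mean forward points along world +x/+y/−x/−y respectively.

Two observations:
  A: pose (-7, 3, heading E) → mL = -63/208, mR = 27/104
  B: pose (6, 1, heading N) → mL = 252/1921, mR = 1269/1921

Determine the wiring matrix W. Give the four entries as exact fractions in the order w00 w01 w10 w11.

1/2 -1/2 1 -1/2

obs A: pose=(-7,3,E) → sL=9/8, sR=45/26, mL=-63/208, mR=27/104
obs B: pose=(6,1,N) → sL=18/17, sR=90/113, mL=252/1921, mR=1269/1921
sensor matrix S = [[9/8, 45/26], [18/17, 90/113]]; det S = -93555/99892
solve [mL_A; mL_B] = S·[w00; w01] and [mR_A; mR_B] = S·[w10; w11]:
  w00 = 1/2, w01 = -1/2, w10 = 1, w11 = -1/2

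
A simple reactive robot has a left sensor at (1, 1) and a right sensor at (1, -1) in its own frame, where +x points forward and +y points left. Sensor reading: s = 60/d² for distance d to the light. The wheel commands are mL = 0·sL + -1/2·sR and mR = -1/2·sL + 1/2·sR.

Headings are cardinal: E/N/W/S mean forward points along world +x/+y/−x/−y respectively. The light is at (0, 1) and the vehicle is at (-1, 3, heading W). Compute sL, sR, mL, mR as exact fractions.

left sensor world pos  = (-2, 2); dL² = 5
right sensor world pos = (-2, 4); dR² = 13
sL = 60/5 = 12
sR = 60/13 = 60/13
mL = 0·sL + -1/2·sR = -30/13
mR = -1/2·sL + 1/2·sR = -48/13

12 60/13 -30/13 -48/13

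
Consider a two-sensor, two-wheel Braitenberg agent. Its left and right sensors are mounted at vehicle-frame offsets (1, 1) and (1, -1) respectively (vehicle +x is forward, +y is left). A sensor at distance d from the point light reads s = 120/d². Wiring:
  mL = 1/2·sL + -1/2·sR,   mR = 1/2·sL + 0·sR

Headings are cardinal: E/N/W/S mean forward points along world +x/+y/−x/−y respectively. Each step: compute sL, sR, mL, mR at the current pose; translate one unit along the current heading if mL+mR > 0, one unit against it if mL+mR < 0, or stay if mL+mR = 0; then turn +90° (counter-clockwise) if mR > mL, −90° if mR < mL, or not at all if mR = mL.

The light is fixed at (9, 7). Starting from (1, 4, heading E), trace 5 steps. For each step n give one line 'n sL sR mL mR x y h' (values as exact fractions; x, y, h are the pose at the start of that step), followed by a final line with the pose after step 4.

n=0: pose=(1,4,E); sL=120/53, sR=24/13; mL=144/689, mR=60/53; mL+mR=924/689 → advance +1; mR−mL=12/13 → turn +1·90°
n=1: pose=(2,4,N); sL=30/17, sR=3; mL=-21/34, mR=15/17; mL+mR=9/34 → advance +1; mR−mL=3/2 → turn +1·90°
n=2: pose=(2,5,W); sL=120/73, sR=24/13; mL=-96/949, mR=60/73; mL+mR=684/949 → advance +1; mR−mL=12/13 → turn +1·90°
n=3: pose=(1,5,S); sL=60/29, sR=4/3; mL=32/87, mR=30/29; mL+mR=122/87 → advance +1; mR−mL=2/3 → turn +1·90°
n=4: pose=(1,4,E); sL=120/53, sR=24/13; mL=144/689, mR=60/53; mL+mR=924/689 → advance +1; mR−mL=12/13 → turn +1·90°

0 120/53 24/13 144/689 60/53 1 4 E
1 30/17 3 -21/34 15/17 2 4 N
2 120/73 24/13 -96/949 60/73 2 5 W
3 60/29 4/3 32/87 30/29 1 5 S
4 120/53 24/13 144/689 60/53 1 4 E
final 2 4 N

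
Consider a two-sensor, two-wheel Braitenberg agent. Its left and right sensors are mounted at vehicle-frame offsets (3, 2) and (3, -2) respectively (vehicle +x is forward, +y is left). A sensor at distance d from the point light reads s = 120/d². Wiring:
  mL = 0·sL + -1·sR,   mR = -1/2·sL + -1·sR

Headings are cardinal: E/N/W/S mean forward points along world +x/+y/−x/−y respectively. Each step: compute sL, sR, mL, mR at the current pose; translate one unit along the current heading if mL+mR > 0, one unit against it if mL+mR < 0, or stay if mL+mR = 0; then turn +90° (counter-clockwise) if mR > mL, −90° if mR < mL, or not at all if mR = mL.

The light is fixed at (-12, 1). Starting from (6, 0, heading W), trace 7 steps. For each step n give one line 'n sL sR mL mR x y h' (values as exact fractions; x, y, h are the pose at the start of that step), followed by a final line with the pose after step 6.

0 20/39 60/113 -60/113 -3470/4407 6 0 W
1 120/293 24/89 -24/89 -12372/26077 7 0 N
2 30/121 6/25 -6/25 -1101/3025 7 -1 E
3 24/85 120/281 -120/281 -13572/23885 6 -1 S
4 20/39 60/113 -60/113 -3470/4407 6 0 W
5 120/293 24/89 -24/89 -12372/26077 7 0 N
6 30/121 6/25 -6/25 -1101/3025 7 -1 E
final 6 -1 S

n=0: pose=(6,0,W); sL=20/39, sR=60/113; mL=-60/113, mR=-3470/4407; mL+mR=-5810/4407 → advance -1; mR−mL=-10/39 → turn -1·90°
n=1: pose=(7,0,N); sL=120/293, sR=24/89; mL=-24/89, mR=-12372/26077; mL+mR=-19404/26077 → advance -1; mR−mL=-60/293 → turn -1·90°
n=2: pose=(7,-1,E); sL=30/121, sR=6/25; mL=-6/25, mR=-1101/3025; mL+mR=-1827/3025 → advance -1; mR−mL=-15/121 → turn -1·90°
n=3: pose=(6,-1,S); sL=24/85, sR=120/281; mL=-120/281, mR=-13572/23885; mL+mR=-23772/23885 → advance -1; mR−mL=-12/85 → turn -1·90°
n=4: pose=(6,0,W); sL=20/39, sR=60/113; mL=-60/113, mR=-3470/4407; mL+mR=-5810/4407 → advance -1; mR−mL=-10/39 → turn -1·90°
n=5: pose=(7,0,N); sL=120/293, sR=24/89; mL=-24/89, mR=-12372/26077; mL+mR=-19404/26077 → advance -1; mR−mL=-60/293 → turn -1·90°
n=6: pose=(7,-1,E); sL=30/121, sR=6/25; mL=-6/25, mR=-1101/3025; mL+mR=-1827/3025 → advance -1; mR−mL=-15/121 → turn -1·90°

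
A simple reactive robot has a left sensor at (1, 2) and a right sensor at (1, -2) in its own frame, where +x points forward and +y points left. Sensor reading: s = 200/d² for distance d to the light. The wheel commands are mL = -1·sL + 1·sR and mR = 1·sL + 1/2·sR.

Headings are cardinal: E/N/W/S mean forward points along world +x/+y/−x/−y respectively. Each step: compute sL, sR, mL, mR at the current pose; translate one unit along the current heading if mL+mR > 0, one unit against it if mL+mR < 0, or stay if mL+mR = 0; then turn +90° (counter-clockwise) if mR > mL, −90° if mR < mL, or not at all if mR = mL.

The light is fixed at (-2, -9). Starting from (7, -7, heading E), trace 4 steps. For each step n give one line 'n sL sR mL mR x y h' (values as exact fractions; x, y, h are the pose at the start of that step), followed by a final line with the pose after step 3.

n=0: pose=(7,-7,E); sL=50/29, sR=2; mL=8/29, mR=79/29; mL+mR=3 → advance +1; mR−mL=71/29 → turn +1·90°
n=1: pose=(8,-7,N); sL=200/73, sR=200/153; mL=-16000/11169, mR=37900/11169; mL+mR=100/51 → advance +1; mR−mL=53900/11169 → turn +1·90°
n=2: pose=(8,-6,W); sL=100/41, sR=100/53; mL=-1200/2173, mR=7350/2173; mL+mR=150/53 → advance +1; mR−mL=8550/2173 → turn +1·90°
n=3: pose=(7,-6,S); sL=8/5, sR=200/53; mL=576/265, mR=924/265; mL+mR=300/53 → advance +1; mR−mL=348/265 → turn +1·90°

0 50/29 2 8/29 79/29 7 -7 E
1 200/73 200/153 -16000/11169 37900/11169 8 -7 N
2 100/41 100/53 -1200/2173 7350/2173 8 -6 W
3 8/5 200/53 576/265 924/265 7 -6 S
final 7 -7 E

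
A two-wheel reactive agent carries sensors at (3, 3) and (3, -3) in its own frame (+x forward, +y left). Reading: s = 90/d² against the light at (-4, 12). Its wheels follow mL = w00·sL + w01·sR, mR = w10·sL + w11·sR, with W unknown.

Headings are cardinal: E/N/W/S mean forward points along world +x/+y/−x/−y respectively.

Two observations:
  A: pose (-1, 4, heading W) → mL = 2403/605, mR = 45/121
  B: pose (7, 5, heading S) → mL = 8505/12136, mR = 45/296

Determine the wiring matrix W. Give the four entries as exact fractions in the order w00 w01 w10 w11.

1/2 1 1/2 0

obs A: pose=(-1,4,W) → sL=90/121, sR=18/5, mL=2403/605, mR=45/121
obs B: pose=(7,5,S) → sL=45/148, sR=45/82, mL=8505/12136, mR=45/296
sensor matrix S = [[90/121, 18/5], [45/148, 45/82]]; det S = -251991/367114
solve [mL_A; mL_B] = S·[w00; w01] and [mR_A; mR_B] = S·[w10; w11]:
  w00 = 1/2, w01 = 1, w10 = 1/2, w11 = 0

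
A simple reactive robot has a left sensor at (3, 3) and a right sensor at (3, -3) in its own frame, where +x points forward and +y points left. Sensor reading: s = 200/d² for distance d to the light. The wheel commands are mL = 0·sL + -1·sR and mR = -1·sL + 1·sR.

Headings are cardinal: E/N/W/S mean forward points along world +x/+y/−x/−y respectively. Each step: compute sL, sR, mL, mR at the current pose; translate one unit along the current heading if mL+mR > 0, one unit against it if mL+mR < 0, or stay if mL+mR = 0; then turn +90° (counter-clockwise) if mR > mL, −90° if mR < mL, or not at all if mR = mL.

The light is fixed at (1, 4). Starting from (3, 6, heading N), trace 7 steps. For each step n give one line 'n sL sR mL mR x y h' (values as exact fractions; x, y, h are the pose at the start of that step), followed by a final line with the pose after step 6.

0 100/13 4 -4 -48/13 3 6 N
1 40 200/17 -200/17 -480/17 3 5 W
2 25/2 50/13 -50/13 -225/26 4 5 N
3 40/9 40/9 -40/9 0 4 4 E
4 20 100/17 -100/17 -240/17 3 4 N
5 200/29 200/41 -200/41 -2400/1189 3 3 E
6 25 10 -10 -15 2 3 N
final 2 2 E

n=0: pose=(3,6,N); sL=100/13, sR=4; mL=-4, mR=-48/13; mL+mR=-100/13 → advance -1; mR−mL=4/13 → turn +1·90°
n=1: pose=(3,5,W); sL=40, sR=200/17; mL=-200/17, mR=-480/17; mL+mR=-40 → advance -1; mR−mL=-280/17 → turn -1·90°
n=2: pose=(4,5,N); sL=25/2, sR=50/13; mL=-50/13, mR=-225/26; mL+mR=-25/2 → advance -1; mR−mL=-125/26 → turn -1·90°
n=3: pose=(4,4,E); sL=40/9, sR=40/9; mL=-40/9, mR=0; mL+mR=-40/9 → advance -1; mR−mL=40/9 → turn +1·90°
n=4: pose=(3,4,N); sL=20, sR=100/17; mL=-100/17, mR=-240/17; mL+mR=-20 → advance -1; mR−mL=-140/17 → turn -1·90°
n=5: pose=(3,3,E); sL=200/29, sR=200/41; mL=-200/41, mR=-2400/1189; mL+mR=-200/29 → advance -1; mR−mL=3400/1189 → turn +1·90°
n=6: pose=(2,3,N); sL=25, sR=10; mL=-10, mR=-15; mL+mR=-25 → advance -1; mR−mL=-5 → turn -1·90°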